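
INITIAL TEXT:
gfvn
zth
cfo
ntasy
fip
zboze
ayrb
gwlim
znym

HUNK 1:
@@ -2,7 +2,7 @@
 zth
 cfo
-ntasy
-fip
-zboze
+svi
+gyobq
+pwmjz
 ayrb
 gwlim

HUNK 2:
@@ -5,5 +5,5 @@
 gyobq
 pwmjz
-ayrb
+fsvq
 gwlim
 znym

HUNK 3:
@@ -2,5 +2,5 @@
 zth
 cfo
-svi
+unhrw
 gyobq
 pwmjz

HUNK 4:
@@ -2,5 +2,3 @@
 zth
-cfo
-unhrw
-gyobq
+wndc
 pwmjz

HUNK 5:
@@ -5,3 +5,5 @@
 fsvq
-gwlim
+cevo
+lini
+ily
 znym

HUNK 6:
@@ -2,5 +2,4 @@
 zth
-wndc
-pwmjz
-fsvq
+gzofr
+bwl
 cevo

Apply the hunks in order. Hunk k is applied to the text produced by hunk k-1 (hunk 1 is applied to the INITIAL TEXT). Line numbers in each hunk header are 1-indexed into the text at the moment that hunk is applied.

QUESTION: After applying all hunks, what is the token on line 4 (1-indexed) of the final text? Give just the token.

Answer: bwl

Derivation:
Hunk 1: at line 2 remove [ntasy,fip,zboze] add [svi,gyobq,pwmjz] -> 9 lines: gfvn zth cfo svi gyobq pwmjz ayrb gwlim znym
Hunk 2: at line 5 remove [ayrb] add [fsvq] -> 9 lines: gfvn zth cfo svi gyobq pwmjz fsvq gwlim znym
Hunk 3: at line 2 remove [svi] add [unhrw] -> 9 lines: gfvn zth cfo unhrw gyobq pwmjz fsvq gwlim znym
Hunk 4: at line 2 remove [cfo,unhrw,gyobq] add [wndc] -> 7 lines: gfvn zth wndc pwmjz fsvq gwlim znym
Hunk 5: at line 5 remove [gwlim] add [cevo,lini,ily] -> 9 lines: gfvn zth wndc pwmjz fsvq cevo lini ily znym
Hunk 6: at line 2 remove [wndc,pwmjz,fsvq] add [gzofr,bwl] -> 8 lines: gfvn zth gzofr bwl cevo lini ily znym
Final line 4: bwl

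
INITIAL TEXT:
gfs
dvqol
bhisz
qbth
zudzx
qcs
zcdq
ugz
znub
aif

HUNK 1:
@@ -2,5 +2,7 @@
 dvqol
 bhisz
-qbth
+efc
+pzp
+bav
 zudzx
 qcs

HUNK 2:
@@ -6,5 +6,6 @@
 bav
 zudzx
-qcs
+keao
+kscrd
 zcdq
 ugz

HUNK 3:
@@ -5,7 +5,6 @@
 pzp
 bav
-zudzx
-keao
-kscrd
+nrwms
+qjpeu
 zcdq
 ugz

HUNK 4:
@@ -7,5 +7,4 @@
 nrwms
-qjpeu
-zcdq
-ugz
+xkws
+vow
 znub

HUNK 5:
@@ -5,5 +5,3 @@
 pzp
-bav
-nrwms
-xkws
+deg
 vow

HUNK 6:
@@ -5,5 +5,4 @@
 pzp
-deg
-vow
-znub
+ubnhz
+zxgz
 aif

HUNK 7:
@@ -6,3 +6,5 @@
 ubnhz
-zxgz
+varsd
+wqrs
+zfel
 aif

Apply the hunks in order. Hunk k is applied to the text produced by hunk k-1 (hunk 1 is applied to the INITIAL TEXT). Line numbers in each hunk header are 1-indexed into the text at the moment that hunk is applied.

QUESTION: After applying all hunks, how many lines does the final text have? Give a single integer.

Answer: 10

Derivation:
Hunk 1: at line 2 remove [qbth] add [efc,pzp,bav] -> 12 lines: gfs dvqol bhisz efc pzp bav zudzx qcs zcdq ugz znub aif
Hunk 2: at line 6 remove [qcs] add [keao,kscrd] -> 13 lines: gfs dvqol bhisz efc pzp bav zudzx keao kscrd zcdq ugz znub aif
Hunk 3: at line 5 remove [zudzx,keao,kscrd] add [nrwms,qjpeu] -> 12 lines: gfs dvqol bhisz efc pzp bav nrwms qjpeu zcdq ugz znub aif
Hunk 4: at line 7 remove [qjpeu,zcdq,ugz] add [xkws,vow] -> 11 lines: gfs dvqol bhisz efc pzp bav nrwms xkws vow znub aif
Hunk 5: at line 5 remove [bav,nrwms,xkws] add [deg] -> 9 lines: gfs dvqol bhisz efc pzp deg vow znub aif
Hunk 6: at line 5 remove [deg,vow,znub] add [ubnhz,zxgz] -> 8 lines: gfs dvqol bhisz efc pzp ubnhz zxgz aif
Hunk 7: at line 6 remove [zxgz] add [varsd,wqrs,zfel] -> 10 lines: gfs dvqol bhisz efc pzp ubnhz varsd wqrs zfel aif
Final line count: 10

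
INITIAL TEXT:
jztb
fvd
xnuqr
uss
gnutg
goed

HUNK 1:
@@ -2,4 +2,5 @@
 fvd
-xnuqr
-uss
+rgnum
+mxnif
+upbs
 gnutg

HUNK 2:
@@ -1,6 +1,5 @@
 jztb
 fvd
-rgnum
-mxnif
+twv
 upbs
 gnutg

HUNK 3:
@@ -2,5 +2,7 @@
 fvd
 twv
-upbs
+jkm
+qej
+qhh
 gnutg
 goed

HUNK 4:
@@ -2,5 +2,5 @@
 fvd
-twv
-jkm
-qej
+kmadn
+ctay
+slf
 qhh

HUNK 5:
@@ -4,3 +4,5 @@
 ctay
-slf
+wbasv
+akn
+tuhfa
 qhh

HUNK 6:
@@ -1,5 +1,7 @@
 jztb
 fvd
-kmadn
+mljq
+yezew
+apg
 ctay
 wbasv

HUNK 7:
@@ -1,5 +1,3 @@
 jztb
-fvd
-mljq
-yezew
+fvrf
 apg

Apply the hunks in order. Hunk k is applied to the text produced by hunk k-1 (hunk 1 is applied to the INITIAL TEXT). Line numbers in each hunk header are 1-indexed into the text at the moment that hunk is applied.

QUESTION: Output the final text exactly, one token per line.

Hunk 1: at line 2 remove [xnuqr,uss] add [rgnum,mxnif,upbs] -> 7 lines: jztb fvd rgnum mxnif upbs gnutg goed
Hunk 2: at line 1 remove [rgnum,mxnif] add [twv] -> 6 lines: jztb fvd twv upbs gnutg goed
Hunk 3: at line 2 remove [upbs] add [jkm,qej,qhh] -> 8 lines: jztb fvd twv jkm qej qhh gnutg goed
Hunk 4: at line 2 remove [twv,jkm,qej] add [kmadn,ctay,slf] -> 8 lines: jztb fvd kmadn ctay slf qhh gnutg goed
Hunk 5: at line 4 remove [slf] add [wbasv,akn,tuhfa] -> 10 lines: jztb fvd kmadn ctay wbasv akn tuhfa qhh gnutg goed
Hunk 6: at line 1 remove [kmadn] add [mljq,yezew,apg] -> 12 lines: jztb fvd mljq yezew apg ctay wbasv akn tuhfa qhh gnutg goed
Hunk 7: at line 1 remove [fvd,mljq,yezew] add [fvrf] -> 10 lines: jztb fvrf apg ctay wbasv akn tuhfa qhh gnutg goed

Answer: jztb
fvrf
apg
ctay
wbasv
akn
tuhfa
qhh
gnutg
goed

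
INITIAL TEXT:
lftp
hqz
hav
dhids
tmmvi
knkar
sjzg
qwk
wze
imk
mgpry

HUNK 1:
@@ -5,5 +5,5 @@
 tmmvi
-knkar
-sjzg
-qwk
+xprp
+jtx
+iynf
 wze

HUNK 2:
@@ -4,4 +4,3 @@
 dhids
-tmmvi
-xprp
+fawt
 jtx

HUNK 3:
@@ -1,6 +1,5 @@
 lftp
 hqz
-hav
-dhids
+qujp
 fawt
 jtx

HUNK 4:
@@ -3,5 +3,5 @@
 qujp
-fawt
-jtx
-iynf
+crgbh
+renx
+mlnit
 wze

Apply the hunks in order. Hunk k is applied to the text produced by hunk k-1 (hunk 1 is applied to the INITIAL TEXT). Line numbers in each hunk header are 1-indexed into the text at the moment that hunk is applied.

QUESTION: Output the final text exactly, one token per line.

Hunk 1: at line 5 remove [knkar,sjzg,qwk] add [xprp,jtx,iynf] -> 11 lines: lftp hqz hav dhids tmmvi xprp jtx iynf wze imk mgpry
Hunk 2: at line 4 remove [tmmvi,xprp] add [fawt] -> 10 lines: lftp hqz hav dhids fawt jtx iynf wze imk mgpry
Hunk 3: at line 1 remove [hav,dhids] add [qujp] -> 9 lines: lftp hqz qujp fawt jtx iynf wze imk mgpry
Hunk 4: at line 3 remove [fawt,jtx,iynf] add [crgbh,renx,mlnit] -> 9 lines: lftp hqz qujp crgbh renx mlnit wze imk mgpry

Answer: lftp
hqz
qujp
crgbh
renx
mlnit
wze
imk
mgpry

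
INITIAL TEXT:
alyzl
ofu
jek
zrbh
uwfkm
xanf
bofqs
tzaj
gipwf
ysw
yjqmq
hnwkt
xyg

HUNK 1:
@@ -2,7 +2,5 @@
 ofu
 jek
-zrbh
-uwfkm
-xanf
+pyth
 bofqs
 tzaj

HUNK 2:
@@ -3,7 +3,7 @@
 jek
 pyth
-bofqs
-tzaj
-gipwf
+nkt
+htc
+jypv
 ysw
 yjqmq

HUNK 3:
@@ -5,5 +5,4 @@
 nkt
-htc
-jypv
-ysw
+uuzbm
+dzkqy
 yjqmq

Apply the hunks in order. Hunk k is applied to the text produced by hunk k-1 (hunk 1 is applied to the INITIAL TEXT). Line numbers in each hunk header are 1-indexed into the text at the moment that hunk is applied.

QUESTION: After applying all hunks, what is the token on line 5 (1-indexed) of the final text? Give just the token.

Answer: nkt

Derivation:
Hunk 1: at line 2 remove [zrbh,uwfkm,xanf] add [pyth] -> 11 lines: alyzl ofu jek pyth bofqs tzaj gipwf ysw yjqmq hnwkt xyg
Hunk 2: at line 3 remove [bofqs,tzaj,gipwf] add [nkt,htc,jypv] -> 11 lines: alyzl ofu jek pyth nkt htc jypv ysw yjqmq hnwkt xyg
Hunk 3: at line 5 remove [htc,jypv,ysw] add [uuzbm,dzkqy] -> 10 lines: alyzl ofu jek pyth nkt uuzbm dzkqy yjqmq hnwkt xyg
Final line 5: nkt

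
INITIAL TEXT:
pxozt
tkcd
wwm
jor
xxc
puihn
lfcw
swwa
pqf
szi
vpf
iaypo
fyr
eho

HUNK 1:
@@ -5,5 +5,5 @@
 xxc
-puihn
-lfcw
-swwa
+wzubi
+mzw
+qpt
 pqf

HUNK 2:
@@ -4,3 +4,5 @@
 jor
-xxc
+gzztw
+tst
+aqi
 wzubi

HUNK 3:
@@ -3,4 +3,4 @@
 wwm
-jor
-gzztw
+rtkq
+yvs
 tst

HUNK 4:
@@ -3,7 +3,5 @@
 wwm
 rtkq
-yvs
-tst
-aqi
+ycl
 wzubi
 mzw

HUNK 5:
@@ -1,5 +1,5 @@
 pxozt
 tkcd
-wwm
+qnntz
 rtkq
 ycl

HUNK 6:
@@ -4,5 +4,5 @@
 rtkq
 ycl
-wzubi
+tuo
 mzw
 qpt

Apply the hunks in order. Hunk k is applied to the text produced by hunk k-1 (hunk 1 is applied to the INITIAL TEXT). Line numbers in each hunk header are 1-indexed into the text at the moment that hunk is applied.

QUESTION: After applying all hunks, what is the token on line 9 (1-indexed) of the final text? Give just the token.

Answer: pqf

Derivation:
Hunk 1: at line 5 remove [puihn,lfcw,swwa] add [wzubi,mzw,qpt] -> 14 lines: pxozt tkcd wwm jor xxc wzubi mzw qpt pqf szi vpf iaypo fyr eho
Hunk 2: at line 4 remove [xxc] add [gzztw,tst,aqi] -> 16 lines: pxozt tkcd wwm jor gzztw tst aqi wzubi mzw qpt pqf szi vpf iaypo fyr eho
Hunk 3: at line 3 remove [jor,gzztw] add [rtkq,yvs] -> 16 lines: pxozt tkcd wwm rtkq yvs tst aqi wzubi mzw qpt pqf szi vpf iaypo fyr eho
Hunk 4: at line 3 remove [yvs,tst,aqi] add [ycl] -> 14 lines: pxozt tkcd wwm rtkq ycl wzubi mzw qpt pqf szi vpf iaypo fyr eho
Hunk 5: at line 1 remove [wwm] add [qnntz] -> 14 lines: pxozt tkcd qnntz rtkq ycl wzubi mzw qpt pqf szi vpf iaypo fyr eho
Hunk 6: at line 4 remove [wzubi] add [tuo] -> 14 lines: pxozt tkcd qnntz rtkq ycl tuo mzw qpt pqf szi vpf iaypo fyr eho
Final line 9: pqf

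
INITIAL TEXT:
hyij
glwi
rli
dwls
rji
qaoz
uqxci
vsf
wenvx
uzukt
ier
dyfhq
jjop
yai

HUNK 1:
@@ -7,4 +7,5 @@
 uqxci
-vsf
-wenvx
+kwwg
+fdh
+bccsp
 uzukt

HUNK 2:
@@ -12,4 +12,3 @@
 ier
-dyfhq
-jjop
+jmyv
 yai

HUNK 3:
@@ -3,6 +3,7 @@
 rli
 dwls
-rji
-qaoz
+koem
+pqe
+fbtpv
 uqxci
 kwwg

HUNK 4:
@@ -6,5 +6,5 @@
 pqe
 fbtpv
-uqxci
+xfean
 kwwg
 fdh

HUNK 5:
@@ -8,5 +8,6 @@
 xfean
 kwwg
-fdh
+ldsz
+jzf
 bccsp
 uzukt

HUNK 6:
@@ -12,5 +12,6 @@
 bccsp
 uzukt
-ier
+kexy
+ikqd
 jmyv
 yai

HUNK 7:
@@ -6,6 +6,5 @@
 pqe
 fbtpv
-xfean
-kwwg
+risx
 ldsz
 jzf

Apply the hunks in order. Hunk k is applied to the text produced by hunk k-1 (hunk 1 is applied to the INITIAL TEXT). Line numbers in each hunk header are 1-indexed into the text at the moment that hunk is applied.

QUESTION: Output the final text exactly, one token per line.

Answer: hyij
glwi
rli
dwls
koem
pqe
fbtpv
risx
ldsz
jzf
bccsp
uzukt
kexy
ikqd
jmyv
yai

Derivation:
Hunk 1: at line 7 remove [vsf,wenvx] add [kwwg,fdh,bccsp] -> 15 lines: hyij glwi rli dwls rji qaoz uqxci kwwg fdh bccsp uzukt ier dyfhq jjop yai
Hunk 2: at line 12 remove [dyfhq,jjop] add [jmyv] -> 14 lines: hyij glwi rli dwls rji qaoz uqxci kwwg fdh bccsp uzukt ier jmyv yai
Hunk 3: at line 3 remove [rji,qaoz] add [koem,pqe,fbtpv] -> 15 lines: hyij glwi rli dwls koem pqe fbtpv uqxci kwwg fdh bccsp uzukt ier jmyv yai
Hunk 4: at line 6 remove [uqxci] add [xfean] -> 15 lines: hyij glwi rli dwls koem pqe fbtpv xfean kwwg fdh bccsp uzukt ier jmyv yai
Hunk 5: at line 8 remove [fdh] add [ldsz,jzf] -> 16 lines: hyij glwi rli dwls koem pqe fbtpv xfean kwwg ldsz jzf bccsp uzukt ier jmyv yai
Hunk 6: at line 12 remove [ier] add [kexy,ikqd] -> 17 lines: hyij glwi rli dwls koem pqe fbtpv xfean kwwg ldsz jzf bccsp uzukt kexy ikqd jmyv yai
Hunk 7: at line 6 remove [xfean,kwwg] add [risx] -> 16 lines: hyij glwi rli dwls koem pqe fbtpv risx ldsz jzf bccsp uzukt kexy ikqd jmyv yai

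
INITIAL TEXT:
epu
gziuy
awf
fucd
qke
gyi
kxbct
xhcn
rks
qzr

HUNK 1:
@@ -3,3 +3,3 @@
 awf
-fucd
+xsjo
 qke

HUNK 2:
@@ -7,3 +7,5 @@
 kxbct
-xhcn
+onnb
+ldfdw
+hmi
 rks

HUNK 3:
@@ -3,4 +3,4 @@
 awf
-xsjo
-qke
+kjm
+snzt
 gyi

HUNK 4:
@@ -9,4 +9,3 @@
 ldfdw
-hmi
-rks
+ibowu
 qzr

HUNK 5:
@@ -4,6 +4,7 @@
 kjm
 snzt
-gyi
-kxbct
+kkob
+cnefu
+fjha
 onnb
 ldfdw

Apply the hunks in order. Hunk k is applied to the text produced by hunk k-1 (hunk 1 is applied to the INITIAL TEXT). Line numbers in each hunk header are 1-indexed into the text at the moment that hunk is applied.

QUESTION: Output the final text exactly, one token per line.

Hunk 1: at line 3 remove [fucd] add [xsjo] -> 10 lines: epu gziuy awf xsjo qke gyi kxbct xhcn rks qzr
Hunk 2: at line 7 remove [xhcn] add [onnb,ldfdw,hmi] -> 12 lines: epu gziuy awf xsjo qke gyi kxbct onnb ldfdw hmi rks qzr
Hunk 3: at line 3 remove [xsjo,qke] add [kjm,snzt] -> 12 lines: epu gziuy awf kjm snzt gyi kxbct onnb ldfdw hmi rks qzr
Hunk 4: at line 9 remove [hmi,rks] add [ibowu] -> 11 lines: epu gziuy awf kjm snzt gyi kxbct onnb ldfdw ibowu qzr
Hunk 5: at line 4 remove [gyi,kxbct] add [kkob,cnefu,fjha] -> 12 lines: epu gziuy awf kjm snzt kkob cnefu fjha onnb ldfdw ibowu qzr

Answer: epu
gziuy
awf
kjm
snzt
kkob
cnefu
fjha
onnb
ldfdw
ibowu
qzr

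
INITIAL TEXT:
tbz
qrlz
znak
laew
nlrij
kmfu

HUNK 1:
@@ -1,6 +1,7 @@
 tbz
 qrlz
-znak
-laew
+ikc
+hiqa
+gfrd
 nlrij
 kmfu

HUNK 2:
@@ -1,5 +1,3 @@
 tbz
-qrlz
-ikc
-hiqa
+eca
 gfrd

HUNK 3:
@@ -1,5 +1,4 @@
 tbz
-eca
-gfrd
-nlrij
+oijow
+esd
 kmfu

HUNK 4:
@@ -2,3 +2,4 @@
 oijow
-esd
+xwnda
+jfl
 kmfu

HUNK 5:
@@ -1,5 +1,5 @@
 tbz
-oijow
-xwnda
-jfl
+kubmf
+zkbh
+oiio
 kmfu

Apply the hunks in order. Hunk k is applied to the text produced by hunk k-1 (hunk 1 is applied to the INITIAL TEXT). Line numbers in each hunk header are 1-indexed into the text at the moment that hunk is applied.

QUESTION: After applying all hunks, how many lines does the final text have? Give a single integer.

Hunk 1: at line 1 remove [znak,laew] add [ikc,hiqa,gfrd] -> 7 lines: tbz qrlz ikc hiqa gfrd nlrij kmfu
Hunk 2: at line 1 remove [qrlz,ikc,hiqa] add [eca] -> 5 lines: tbz eca gfrd nlrij kmfu
Hunk 3: at line 1 remove [eca,gfrd,nlrij] add [oijow,esd] -> 4 lines: tbz oijow esd kmfu
Hunk 4: at line 2 remove [esd] add [xwnda,jfl] -> 5 lines: tbz oijow xwnda jfl kmfu
Hunk 5: at line 1 remove [oijow,xwnda,jfl] add [kubmf,zkbh,oiio] -> 5 lines: tbz kubmf zkbh oiio kmfu
Final line count: 5

Answer: 5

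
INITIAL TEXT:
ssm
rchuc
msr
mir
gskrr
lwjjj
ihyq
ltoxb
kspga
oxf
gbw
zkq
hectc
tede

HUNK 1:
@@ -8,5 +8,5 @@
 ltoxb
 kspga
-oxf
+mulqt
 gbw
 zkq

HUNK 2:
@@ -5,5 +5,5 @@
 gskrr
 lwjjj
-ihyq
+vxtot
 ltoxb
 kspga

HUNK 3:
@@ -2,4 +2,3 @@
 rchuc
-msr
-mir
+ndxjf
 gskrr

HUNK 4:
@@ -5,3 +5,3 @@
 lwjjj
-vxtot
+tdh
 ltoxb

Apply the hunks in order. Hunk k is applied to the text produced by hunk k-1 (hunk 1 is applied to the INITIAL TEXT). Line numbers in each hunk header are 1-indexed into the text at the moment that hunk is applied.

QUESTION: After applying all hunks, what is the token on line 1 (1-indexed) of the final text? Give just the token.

Answer: ssm

Derivation:
Hunk 1: at line 8 remove [oxf] add [mulqt] -> 14 lines: ssm rchuc msr mir gskrr lwjjj ihyq ltoxb kspga mulqt gbw zkq hectc tede
Hunk 2: at line 5 remove [ihyq] add [vxtot] -> 14 lines: ssm rchuc msr mir gskrr lwjjj vxtot ltoxb kspga mulqt gbw zkq hectc tede
Hunk 3: at line 2 remove [msr,mir] add [ndxjf] -> 13 lines: ssm rchuc ndxjf gskrr lwjjj vxtot ltoxb kspga mulqt gbw zkq hectc tede
Hunk 4: at line 5 remove [vxtot] add [tdh] -> 13 lines: ssm rchuc ndxjf gskrr lwjjj tdh ltoxb kspga mulqt gbw zkq hectc tede
Final line 1: ssm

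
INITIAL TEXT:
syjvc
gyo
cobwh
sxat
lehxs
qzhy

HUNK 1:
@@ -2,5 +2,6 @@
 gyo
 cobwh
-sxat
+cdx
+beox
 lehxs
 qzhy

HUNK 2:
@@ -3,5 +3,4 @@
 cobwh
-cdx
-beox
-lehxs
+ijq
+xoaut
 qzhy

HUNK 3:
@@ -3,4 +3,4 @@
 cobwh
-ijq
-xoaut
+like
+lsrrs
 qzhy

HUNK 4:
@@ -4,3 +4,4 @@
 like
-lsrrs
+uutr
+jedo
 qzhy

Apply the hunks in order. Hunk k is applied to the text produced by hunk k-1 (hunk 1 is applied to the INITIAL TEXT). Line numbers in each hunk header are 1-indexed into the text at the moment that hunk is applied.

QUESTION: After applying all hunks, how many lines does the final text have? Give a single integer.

Hunk 1: at line 2 remove [sxat] add [cdx,beox] -> 7 lines: syjvc gyo cobwh cdx beox lehxs qzhy
Hunk 2: at line 3 remove [cdx,beox,lehxs] add [ijq,xoaut] -> 6 lines: syjvc gyo cobwh ijq xoaut qzhy
Hunk 3: at line 3 remove [ijq,xoaut] add [like,lsrrs] -> 6 lines: syjvc gyo cobwh like lsrrs qzhy
Hunk 4: at line 4 remove [lsrrs] add [uutr,jedo] -> 7 lines: syjvc gyo cobwh like uutr jedo qzhy
Final line count: 7

Answer: 7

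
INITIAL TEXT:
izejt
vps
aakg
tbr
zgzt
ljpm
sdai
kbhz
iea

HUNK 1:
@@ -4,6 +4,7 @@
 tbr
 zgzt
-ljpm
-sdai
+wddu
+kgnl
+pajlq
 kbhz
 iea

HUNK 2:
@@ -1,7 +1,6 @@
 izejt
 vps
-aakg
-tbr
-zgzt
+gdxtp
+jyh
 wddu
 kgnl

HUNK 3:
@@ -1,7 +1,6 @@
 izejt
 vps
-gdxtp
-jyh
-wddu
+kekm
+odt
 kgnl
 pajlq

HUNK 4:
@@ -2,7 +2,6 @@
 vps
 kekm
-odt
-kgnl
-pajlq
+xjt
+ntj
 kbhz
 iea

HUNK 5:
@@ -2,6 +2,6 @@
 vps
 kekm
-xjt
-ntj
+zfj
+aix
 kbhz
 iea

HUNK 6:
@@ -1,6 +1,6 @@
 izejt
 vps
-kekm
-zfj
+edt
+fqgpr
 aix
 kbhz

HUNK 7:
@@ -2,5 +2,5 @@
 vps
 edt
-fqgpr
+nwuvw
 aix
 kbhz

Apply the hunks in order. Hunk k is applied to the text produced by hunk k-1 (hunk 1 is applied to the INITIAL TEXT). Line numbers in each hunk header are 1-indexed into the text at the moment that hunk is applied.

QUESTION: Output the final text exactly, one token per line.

Answer: izejt
vps
edt
nwuvw
aix
kbhz
iea

Derivation:
Hunk 1: at line 4 remove [ljpm,sdai] add [wddu,kgnl,pajlq] -> 10 lines: izejt vps aakg tbr zgzt wddu kgnl pajlq kbhz iea
Hunk 2: at line 1 remove [aakg,tbr,zgzt] add [gdxtp,jyh] -> 9 lines: izejt vps gdxtp jyh wddu kgnl pajlq kbhz iea
Hunk 3: at line 1 remove [gdxtp,jyh,wddu] add [kekm,odt] -> 8 lines: izejt vps kekm odt kgnl pajlq kbhz iea
Hunk 4: at line 2 remove [odt,kgnl,pajlq] add [xjt,ntj] -> 7 lines: izejt vps kekm xjt ntj kbhz iea
Hunk 5: at line 2 remove [xjt,ntj] add [zfj,aix] -> 7 lines: izejt vps kekm zfj aix kbhz iea
Hunk 6: at line 1 remove [kekm,zfj] add [edt,fqgpr] -> 7 lines: izejt vps edt fqgpr aix kbhz iea
Hunk 7: at line 2 remove [fqgpr] add [nwuvw] -> 7 lines: izejt vps edt nwuvw aix kbhz iea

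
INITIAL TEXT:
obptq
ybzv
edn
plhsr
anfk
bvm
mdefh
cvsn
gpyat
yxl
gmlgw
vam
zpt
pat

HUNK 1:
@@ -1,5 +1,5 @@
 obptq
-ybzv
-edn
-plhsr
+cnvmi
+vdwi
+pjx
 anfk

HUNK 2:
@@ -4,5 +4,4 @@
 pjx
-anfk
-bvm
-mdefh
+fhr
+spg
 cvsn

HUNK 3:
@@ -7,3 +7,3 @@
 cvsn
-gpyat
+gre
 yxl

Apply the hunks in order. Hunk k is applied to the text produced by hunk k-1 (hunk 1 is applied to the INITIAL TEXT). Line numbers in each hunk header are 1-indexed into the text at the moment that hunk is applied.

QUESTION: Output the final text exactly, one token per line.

Hunk 1: at line 1 remove [ybzv,edn,plhsr] add [cnvmi,vdwi,pjx] -> 14 lines: obptq cnvmi vdwi pjx anfk bvm mdefh cvsn gpyat yxl gmlgw vam zpt pat
Hunk 2: at line 4 remove [anfk,bvm,mdefh] add [fhr,spg] -> 13 lines: obptq cnvmi vdwi pjx fhr spg cvsn gpyat yxl gmlgw vam zpt pat
Hunk 3: at line 7 remove [gpyat] add [gre] -> 13 lines: obptq cnvmi vdwi pjx fhr spg cvsn gre yxl gmlgw vam zpt pat

Answer: obptq
cnvmi
vdwi
pjx
fhr
spg
cvsn
gre
yxl
gmlgw
vam
zpt
pat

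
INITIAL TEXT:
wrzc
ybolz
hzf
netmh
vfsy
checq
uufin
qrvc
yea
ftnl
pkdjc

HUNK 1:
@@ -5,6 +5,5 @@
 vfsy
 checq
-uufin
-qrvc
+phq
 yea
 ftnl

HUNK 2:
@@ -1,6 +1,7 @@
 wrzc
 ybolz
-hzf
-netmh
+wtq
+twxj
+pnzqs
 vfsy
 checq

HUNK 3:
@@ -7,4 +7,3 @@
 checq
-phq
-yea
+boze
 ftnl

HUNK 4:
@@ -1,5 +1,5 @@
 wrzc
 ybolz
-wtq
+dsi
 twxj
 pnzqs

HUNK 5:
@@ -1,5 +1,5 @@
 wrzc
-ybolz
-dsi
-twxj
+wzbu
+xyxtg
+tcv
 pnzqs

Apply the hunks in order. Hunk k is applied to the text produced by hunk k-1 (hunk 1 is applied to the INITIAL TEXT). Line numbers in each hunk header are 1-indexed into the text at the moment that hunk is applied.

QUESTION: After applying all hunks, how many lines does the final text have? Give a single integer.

Hunk 1: at line 5 remove [uufin,qrvc] add [phq] -> 10 lines: wrzc ybolz hzf netmh vfsy checq phq yea ftnl pkdjc
Hunk 2: at line 1 remove [hzf,netmh] add [wtq,twxj,pnzqs] -> 11 lines: wrzc ybolz wtq twxj pnzqs vfsy checq phq yea ftnl pkdjc
Hunk 3: at line 7 remove [phq,yea] add [boze] -> 10 lines: wrzc ybolz wtq twxj pnzqs vfsy checq boze ftnl pkdjc
Hunk 4: at line 1 remove [wtq] add [dsi] -> 10 lines: wrzc ybolz dsi twxj pnzqs vfsy checq boze ftnl pkdjc
Hunk 5: at line 1 remove [ybolz,dsi,twxj] add [wzbu,xyxtg,tcv] -> 10 lines: wrzc wzbu xyxtg tcv pnzqs vfsy checq boze ftnl pkdjc
Final line count: 10

Answer: 10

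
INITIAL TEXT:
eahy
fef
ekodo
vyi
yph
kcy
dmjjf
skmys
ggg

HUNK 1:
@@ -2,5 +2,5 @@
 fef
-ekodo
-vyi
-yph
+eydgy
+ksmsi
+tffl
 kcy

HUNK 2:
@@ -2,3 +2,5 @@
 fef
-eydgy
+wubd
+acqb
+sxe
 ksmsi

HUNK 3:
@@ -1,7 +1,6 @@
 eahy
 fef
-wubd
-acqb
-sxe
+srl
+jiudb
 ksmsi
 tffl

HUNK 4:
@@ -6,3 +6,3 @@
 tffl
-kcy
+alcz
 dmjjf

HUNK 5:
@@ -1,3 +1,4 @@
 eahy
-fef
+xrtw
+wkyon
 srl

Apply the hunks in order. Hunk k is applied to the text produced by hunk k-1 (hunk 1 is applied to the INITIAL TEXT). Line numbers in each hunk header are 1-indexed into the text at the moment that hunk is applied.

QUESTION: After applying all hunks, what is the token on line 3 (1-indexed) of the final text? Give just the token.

Hunk 1: at line 2 remove [ekodo,vyi,yph] add [eydgy,ksmsi,tffl] -> 9 lines: eahy fef eydgy ksmsi tffl kcy dmjjf skmys ggg
Hunk 2: at line 2 remove [eydgy] add [wubd,acqb,sxe] -> 11 lines: eahy fef wubd acqb sxe ksmsi tffl kcy dmjjf skmys ggg
Hunk 3: at line 1 remove [wubd,acqb,sxe] add [srl,jiudb] -> 10 lines: eahy fef srl jiudb ksmsi tffl kcy dmjjf skmys ggg
Hunk 4: at line 6 remove [kcy] add [alcz] -> 10 lines: eahy fef srl jiudb ksmsi tffl alcz dmjjf skmys ggg
Hunk 5: at line 1 remove [fef] add [xrtw,wkyon] -> 11 lines: eahy xrtw wkyon srl jiudb ksmsi tffl alcz dmjjf skmys ggg
Final line 3: wkyon

Answer: wkyon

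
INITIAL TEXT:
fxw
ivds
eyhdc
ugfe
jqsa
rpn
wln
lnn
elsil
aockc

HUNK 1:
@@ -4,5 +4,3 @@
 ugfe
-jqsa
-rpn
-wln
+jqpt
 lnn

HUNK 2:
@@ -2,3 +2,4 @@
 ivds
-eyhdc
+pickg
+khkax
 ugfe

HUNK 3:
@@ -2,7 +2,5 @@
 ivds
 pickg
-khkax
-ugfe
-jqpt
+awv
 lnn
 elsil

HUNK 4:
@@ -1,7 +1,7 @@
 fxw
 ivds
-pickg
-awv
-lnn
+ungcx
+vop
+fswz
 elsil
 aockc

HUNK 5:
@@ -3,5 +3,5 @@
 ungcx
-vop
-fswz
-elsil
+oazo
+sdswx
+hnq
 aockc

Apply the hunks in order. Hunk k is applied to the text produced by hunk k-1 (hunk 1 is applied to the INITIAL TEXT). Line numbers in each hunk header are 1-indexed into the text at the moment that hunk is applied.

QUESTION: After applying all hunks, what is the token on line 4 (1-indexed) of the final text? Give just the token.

Hunk 1: at line 4 remove [jqsa,rpn,wln] add [jqpt] -> 8 lines: fxw ivds eyhdc ugfe jqpt lnn elsil aockc
Hunk 2: at line 2 remove [eyhdc] add [pickg,khkax] -> 9 lines: fxw ivds pickg khkax ugfe jqpt lnn elsil aockc
Hunk 3: at line 2 remove [khkax,ugfe,jqpt] add [awv] -> 7 lines: fxw ivds pickg awv lnn elsil aockc
Hunk 4: at line 1 remove [pickg,awv,lnn] add [ungcx,vop,fswz] -> 7 lines: fxw ivds ungcx vop fswz elsil aockc
Hunk 5: at line 3 remove [vop,fswz,elsil] add [oazo,sdswx,hnq] -> 7 lines: fxw ivds ungcx oazo sdswx hnq aockc
Final line 4: oazo

Answer: oazo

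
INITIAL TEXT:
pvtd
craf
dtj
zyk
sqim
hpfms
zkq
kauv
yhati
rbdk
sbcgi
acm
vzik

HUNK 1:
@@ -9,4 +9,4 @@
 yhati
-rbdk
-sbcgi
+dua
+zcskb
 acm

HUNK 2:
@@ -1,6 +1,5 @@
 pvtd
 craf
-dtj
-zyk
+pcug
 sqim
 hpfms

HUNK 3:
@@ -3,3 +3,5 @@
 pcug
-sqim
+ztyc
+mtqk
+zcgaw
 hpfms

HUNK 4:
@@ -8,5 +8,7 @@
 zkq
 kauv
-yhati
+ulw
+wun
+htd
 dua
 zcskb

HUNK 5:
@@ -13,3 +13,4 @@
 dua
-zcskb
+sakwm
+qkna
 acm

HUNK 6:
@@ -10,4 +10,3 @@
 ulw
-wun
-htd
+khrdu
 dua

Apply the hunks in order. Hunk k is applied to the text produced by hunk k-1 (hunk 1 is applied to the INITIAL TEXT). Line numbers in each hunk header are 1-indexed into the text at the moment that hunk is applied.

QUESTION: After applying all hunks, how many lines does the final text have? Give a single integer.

Hunk 1: at line 9 remove [rbdk,sbcgi] add [dua,zcskb] -> 13 lines: pvtd craf dtj zyk sqim hpfms zkq kauv yhati dua zcskb acm vzik
Hunk 2: at line 1 remove [dtj,zyk] add [pcug] -> 12 lines: pvtd craf pcug sqim hpfms zkq kauv yhati dua zcskb acm vzik
Hunk 3: at line 3 remove [sqim] add [ztyc,mtqk,zcgaw] -> 14 lines: pvtd craf pcug ztyc mtqk zcgaw hpfms zkq kauv yhati dua zcskb acm vzik
Hunk 4: at line 8 remove [yhati] add [ulw,wun,htd] -> 16 lines: pvtd craf pcug ztyc mtqk zcgaw hpfms zkq kauv ulw wun htd dua zcskb acm vzik
Hunk 5: at line 13 remove [zcskb] add [sakwm,qkna] -> 17 lines: pvtd craf pcug ztyc mtqk zcgaw hpfms zkq kauv ulw wun htd dua sakwm qkna acm vzik
Hunk 6: at line 10 remove [wun,htd] add [khrdu] -> 16 lines: pvtd craf pcug ztyc mtqk zcgaw hpfms zkq kauv ulw khrdu dua sakwm qkna acm vzik
Final line count: 16

Answer: 16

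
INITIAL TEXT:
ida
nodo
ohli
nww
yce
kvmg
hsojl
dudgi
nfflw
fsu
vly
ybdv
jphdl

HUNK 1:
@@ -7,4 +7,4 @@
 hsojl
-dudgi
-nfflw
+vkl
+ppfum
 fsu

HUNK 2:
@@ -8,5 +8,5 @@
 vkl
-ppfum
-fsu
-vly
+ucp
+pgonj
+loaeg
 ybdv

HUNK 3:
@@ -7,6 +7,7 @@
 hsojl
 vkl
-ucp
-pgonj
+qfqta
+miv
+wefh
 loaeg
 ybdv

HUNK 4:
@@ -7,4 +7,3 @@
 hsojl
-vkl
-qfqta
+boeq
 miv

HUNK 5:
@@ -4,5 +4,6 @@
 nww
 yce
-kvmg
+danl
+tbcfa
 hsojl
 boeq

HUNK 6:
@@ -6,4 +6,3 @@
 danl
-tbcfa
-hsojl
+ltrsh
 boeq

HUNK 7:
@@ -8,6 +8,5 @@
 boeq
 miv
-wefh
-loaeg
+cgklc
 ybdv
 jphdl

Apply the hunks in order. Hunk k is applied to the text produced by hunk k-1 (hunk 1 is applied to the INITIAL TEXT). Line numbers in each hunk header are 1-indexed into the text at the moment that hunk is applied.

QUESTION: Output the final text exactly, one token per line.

Answer: ida
nodo
ohli
nww
yce
danl
ltrsh
boeq
miv
cgklc
ybdv
jphdl

Derivation:
Hunk 1: at line 7 remove [dudgi,nfflw] add [vkl,ppfum] -> 13 lines: ida nodo ohli nww yce kvmg hsojl vkl ppfum fsu vly ybdv jphdl
Hunk 2: at line 8 remove [ppfum,fsu,vly] add [ucp,pgonj,loaeg] -> 13 lines: ida nodo ohli nww yce kvmg hsojl vkl ucp pgonj loaeg ybdv jphdl
Hunk 3: at line 7 remove [ucp,pgonj] add [qfqta,miv,wefh] -> 14 lines: ida nodo ohli nww yce kvmg hsojl vkl qfqta miv wefh loaeg ybdv jphdl
Hunk 4: at line 7 remove [vkl,qfqta] add [boeq] -> 13 lines: ida nodo ohli nww yce kvmg hsojl boeq miv wefh loaeg ybdv jphdl
Hunk 5: at line 4 remove [kvmg] add [danl,tbcfa] -> 14 lines: ida nodo ohli nww yce danl tbcfa hsojl boeq miv wefh loaeg ybdv jphdl
Hunk 6: at line 6 remove [tbcfa,hsojl] add [ltrsh] -> 13 lines: ida nodo ohli nww yce danl ltrsh boeq miv wefh loaeg ybdv jphdl
Hunk 7: at line 8 remove [wefh,loaeg] add [cgklc] -> 12 lines: ida nodo ohli nww yce danl ltrsh boeq miv cgklc ybdv jphdl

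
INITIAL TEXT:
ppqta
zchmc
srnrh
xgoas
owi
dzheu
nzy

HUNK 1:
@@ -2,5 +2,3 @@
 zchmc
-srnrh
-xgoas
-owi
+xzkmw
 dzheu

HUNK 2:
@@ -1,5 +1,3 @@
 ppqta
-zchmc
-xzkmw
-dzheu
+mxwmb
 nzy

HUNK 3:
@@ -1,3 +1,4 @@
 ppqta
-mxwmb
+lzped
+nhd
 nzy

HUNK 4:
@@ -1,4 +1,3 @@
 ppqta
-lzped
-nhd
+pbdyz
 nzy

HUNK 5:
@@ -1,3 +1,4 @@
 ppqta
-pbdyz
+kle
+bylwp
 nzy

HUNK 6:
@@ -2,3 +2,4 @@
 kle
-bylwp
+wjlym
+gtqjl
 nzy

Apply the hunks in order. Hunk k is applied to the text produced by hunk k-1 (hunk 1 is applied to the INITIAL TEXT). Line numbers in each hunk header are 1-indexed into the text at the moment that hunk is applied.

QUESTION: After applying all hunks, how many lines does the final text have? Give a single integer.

Hunk 1: at line 2 remove [srnrh,xgoas,owi] add [xzkmw] -> 5 lines: ppqta zchmc xzkmw dzheu nzy
Hunk 2: at line 1 remove [zchmc,xzkmw,dzheu] add [mxwmb] -> 3 lines: ppqta mxwmb nzy
Hunk 3: at line 1 remove [mxwmb] add [lzped,nhd] -> 4 lines: ppqta lzped nhd nzy
Hunk 4: at line 1 remove [lzped,nhd] add [pbdyz] -> 3 lines: ppqta pbdyz nzy
Hunk 5: at line 1 remove [pbdyz] add [kle,bylwp] -> 4 lines: ppqta kle bylwp nzy
Hunk 6: at line 2 remove [bylwp] add [wjlym,gtqjl] -> 5 lines: ppqta kle wjlym gtqjl nzy
Final line count: 5

Answer: 5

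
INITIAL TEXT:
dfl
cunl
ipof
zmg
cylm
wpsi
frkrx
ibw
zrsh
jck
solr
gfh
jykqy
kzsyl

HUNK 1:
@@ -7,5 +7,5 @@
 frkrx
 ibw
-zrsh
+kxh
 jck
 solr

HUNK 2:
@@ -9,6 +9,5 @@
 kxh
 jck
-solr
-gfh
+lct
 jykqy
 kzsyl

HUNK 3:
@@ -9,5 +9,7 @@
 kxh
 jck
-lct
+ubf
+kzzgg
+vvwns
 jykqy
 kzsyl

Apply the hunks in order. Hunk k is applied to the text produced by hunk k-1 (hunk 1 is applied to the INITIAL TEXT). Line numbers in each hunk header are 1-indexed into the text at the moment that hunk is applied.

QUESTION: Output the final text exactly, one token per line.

Hunk 1: at line 7 remove [zrsh] add [kxh] -> 14 lines: dfl cunl ipof zmg cylm wpsi frkrx ibw kxh jck solr gfh jykqy kzsyl
Hunk 2: at line 9 remove [solr,gfh] add [lct] -> 13 lines: dfl cunl ipof zmg cylm wpsi frkrx ibw kxh jck lct jykqy kzsyl
Hunk 3: at line 9 remove [lct] add [ubf,kzzgg,vvwns] -> 15 lines: dfl cunl ipof zmg cylm wpsi frkrx ibw kxh jck ubf kzzgg vvwns jykqy kzsyl

Answer: dfl
cunl
ipof
zmg
cylm
wpsi
frkrx
ibw
kxh
jck
ubf
kzzgg
vvwns
jykqy
kzsyl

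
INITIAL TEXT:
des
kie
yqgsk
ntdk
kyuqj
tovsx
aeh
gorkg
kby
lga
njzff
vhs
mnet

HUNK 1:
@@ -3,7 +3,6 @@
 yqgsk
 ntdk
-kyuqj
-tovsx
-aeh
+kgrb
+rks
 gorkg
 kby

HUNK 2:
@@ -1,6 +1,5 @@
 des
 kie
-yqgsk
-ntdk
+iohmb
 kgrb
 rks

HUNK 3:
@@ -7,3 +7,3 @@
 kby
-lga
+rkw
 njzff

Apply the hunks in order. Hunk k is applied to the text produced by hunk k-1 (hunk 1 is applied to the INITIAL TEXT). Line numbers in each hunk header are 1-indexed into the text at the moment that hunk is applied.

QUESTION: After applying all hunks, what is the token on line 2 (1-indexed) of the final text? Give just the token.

Answer: kie

Derivation:
Hunk 1: at line 3 remove [kyuqj,tovsx,aeh] add [kgrb,rks] -> 12 lines: des kie yqgsk ntdk kgrb rks gorkg kby lga njzff vhs mnet
Hunk 2: at line 1 remove [yqgsk,ntdk] add [iohmb] -> 11 lines: des kie iohmb kgrb rks gorkg kby lga njzff vhs mnet
Hunk 3: at line 7 remove [lga] add [rkw] -> 11 lines: des kie iohmb kgrb rks gorkg kby rkw njzff vhs mnet
Final line 2: kie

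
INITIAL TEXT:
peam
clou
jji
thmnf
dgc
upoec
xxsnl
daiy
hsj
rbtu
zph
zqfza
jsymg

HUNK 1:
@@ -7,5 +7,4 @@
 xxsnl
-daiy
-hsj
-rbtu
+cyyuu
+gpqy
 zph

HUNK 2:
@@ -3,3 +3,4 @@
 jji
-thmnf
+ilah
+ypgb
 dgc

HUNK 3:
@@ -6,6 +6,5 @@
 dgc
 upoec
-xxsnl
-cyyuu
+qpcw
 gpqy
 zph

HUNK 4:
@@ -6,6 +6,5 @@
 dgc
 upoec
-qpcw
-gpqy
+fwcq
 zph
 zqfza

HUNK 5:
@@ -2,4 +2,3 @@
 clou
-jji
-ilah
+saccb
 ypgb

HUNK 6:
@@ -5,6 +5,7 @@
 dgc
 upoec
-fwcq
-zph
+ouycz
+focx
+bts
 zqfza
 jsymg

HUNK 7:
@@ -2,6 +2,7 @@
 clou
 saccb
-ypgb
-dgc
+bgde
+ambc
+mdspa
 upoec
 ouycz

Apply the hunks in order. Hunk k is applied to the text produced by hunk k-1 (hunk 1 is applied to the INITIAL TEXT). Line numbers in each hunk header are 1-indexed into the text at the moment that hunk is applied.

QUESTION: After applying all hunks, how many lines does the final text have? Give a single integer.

Hunk 1: at line 7 remove [daiy,hsj,rbtu] add [cyyuu,gpqy] -> 12 lines: peam clou jji thmnf dgc upoec xxsnl cyyuu gpqy zph zqfza jsymg
Hunk 2: at line 3 remove [thmnf] add [ilah,ypgb] -> 13 lines: peam clou jji ilah ypgb dgc upoec xxsnl cyyuu gpqy zph zqfza jsymg
Hunk 3: at line 6 remove [xxsnl,cyyuu] add [qpcw] -> 12 lines: peam clou jji ilah ypgb dgc upoec qpcw gpqy zph zqfza jsymg
Hunk 4: at line 6 remove [qpcw,gpqy] add [fwcq] -> 11 lines: peam clou jji ilah ypgb dgc upoec fwcq zph zqfza jsymg
Hunk 5: at line 2 remove [jji,ilah] add [saccb] -> 10 lines: peam clou saccb ypgb dgc upoec fwcq zph zqfza jsymg
Hunk 6: at line 5 remove [fwcq,zph] add [ouycz,focx,bts] -> 11 lines: peam clou saccb ypgb dgc upoec ouycz focx bts zqfza jsymg
Hunk 7: at line 2 remove [ypgb,dgc] add [bgde,ambc,mdspa] -> 12 lines: peam clou saccb bgde ambc mdspa upoec ouycz focx bts zqfza jsymg
Final line count: 12

Answer: 12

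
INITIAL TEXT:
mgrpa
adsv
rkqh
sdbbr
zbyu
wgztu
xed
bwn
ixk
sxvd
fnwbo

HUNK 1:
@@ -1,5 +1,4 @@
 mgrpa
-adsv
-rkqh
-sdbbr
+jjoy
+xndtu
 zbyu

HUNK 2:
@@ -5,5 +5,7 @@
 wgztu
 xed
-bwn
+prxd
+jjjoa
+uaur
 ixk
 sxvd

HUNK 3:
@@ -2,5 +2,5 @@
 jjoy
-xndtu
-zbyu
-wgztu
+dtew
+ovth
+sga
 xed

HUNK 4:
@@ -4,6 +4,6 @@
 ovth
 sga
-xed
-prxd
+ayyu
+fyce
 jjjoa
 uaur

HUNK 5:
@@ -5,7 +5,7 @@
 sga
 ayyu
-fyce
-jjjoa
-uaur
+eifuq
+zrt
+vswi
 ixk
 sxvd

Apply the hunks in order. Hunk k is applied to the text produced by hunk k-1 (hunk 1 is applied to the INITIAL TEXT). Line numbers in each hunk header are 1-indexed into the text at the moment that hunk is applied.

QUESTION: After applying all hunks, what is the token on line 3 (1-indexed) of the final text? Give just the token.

Hunk 1: at line 1 remove [adsv,rkqh,sdbbr] add [jjoy,xndtu] -> 10 lines: mgrpa jjoy xndtu zbyu wgztu xed bwn ixk sxvd fnwbo
Hunk 2: at line 5 remove [bwn] add [prxd,jjjoa,uaur] -> 12 lines: mgrpa jjoy xndtu zbyu wgztu xed prxd jjjoa uaur ixk sxvd fnwbo
Hunk 3: at line 2 remove [xndtu,zbyu,wgztu] add [dtew,ovth,sga] -> 12 lines: mgrpa jjoy dtew ovth sga xed prxd jjjoa uaur ixk sxvd fnwbo
Hunk 4: at line 4 remove [xed,prxd] add [ayyu,fyce] -> 12 lines: mgrpa jjoy dtew ovth sga ayyu fyce jjjoa uaur ixk sxvd fnwbo
Hunk 5: at line 5 remove [fyce,jjjoa,uaur] add [eifuq,zrt,vswi] -> 12 lines: mgrpa jjoy dtew ovth sga ayyu eifuq zrt vswi ixk sxvd fnwbo
Final line 3: dtew

Answer: dtew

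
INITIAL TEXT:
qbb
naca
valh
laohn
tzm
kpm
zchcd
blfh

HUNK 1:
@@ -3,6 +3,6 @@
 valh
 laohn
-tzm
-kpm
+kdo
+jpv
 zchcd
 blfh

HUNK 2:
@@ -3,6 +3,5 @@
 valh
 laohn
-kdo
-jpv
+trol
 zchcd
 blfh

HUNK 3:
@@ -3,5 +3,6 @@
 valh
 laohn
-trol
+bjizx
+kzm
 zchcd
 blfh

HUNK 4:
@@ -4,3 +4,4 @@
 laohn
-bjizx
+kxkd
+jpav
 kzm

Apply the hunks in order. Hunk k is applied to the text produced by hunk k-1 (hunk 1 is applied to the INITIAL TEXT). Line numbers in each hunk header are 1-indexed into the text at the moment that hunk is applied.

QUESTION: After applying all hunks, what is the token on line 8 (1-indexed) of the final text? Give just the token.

Answer: zchcd

Derivation:
Hunk 1: at line 3 remove [tzm,kpm] add [kdo,jpv] -> 8 lines: qbb naca valh laohn kdo jpv zchcd blfh
Hunk 2: at line 3 remove [kdo,jpv] add [trol] -> 7 lines: qbb naca valh laohn trol zchcd blfh
Hunk 3: at line 3 remove [trol] add [bjizx,kzm] -> 8 lines: qbb naca valh laohn bjizx kzm zchcd blfh
Hunk 4: at line 4 remove [bjizx] add [kxkd,jpav] -> 9 lines: qbb naca valh laohn kxkd jpav kzm zchcd blfh
Final line 8: zchcd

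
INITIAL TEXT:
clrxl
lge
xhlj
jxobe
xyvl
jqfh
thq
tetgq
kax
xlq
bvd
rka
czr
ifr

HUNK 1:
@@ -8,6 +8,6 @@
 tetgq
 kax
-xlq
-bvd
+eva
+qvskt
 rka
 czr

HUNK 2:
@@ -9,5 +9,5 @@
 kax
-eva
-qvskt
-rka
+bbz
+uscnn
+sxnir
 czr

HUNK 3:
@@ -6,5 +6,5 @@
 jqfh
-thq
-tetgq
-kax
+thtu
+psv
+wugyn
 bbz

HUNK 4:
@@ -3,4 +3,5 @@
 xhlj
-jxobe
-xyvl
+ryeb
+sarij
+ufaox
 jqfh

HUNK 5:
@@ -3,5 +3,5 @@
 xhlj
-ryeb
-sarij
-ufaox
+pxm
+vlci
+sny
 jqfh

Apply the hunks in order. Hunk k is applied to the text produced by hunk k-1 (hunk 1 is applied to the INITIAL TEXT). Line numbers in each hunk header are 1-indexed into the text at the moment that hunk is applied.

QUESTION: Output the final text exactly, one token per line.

Hunk 1: at line 8 remove [xlq,bvd] add [eva,qvskt] -> 14 lines: clrxl lge xhlj jxobe xyvl jqfh thq tetgq kax eva qvskt rka czr ifr
Hunk 2: at line 9 remove [eva,qvskt,rka] add [bbz,uscnn,sxnir] -> 14 lines: clrxl lge xhlj jxobe xyvl jqfh thq tetgq kax bbz uscnn sxnir czr ifr
Hunk 3: at line 6 remove [thq,tetgq,kax] add [thtu,psv,wugyn] -> 14 lines: clrxl lge xhlj jxobe xyvl jqfh thtu psv wugyn bbz uscnn sxnir czr ifr
Hunk 4: at line 3 remove [jxobe,xyvl] add [ryeb,sarij,ufaox] -> 15 lines: clrxl lge xhlj ryeb sarij ufaox jqfh thtu psv wugyn bbz uscnn sxnir czr ifr
Hunk 5: at line 3 remove [ryeb,sarij,ufaox] add [pxm,vlci,sny] -> 15 lines: clrxl lge xhlj pxm vlci sny jqfh thtu psv wugyn bbz uscnn sxnir czr ifr

Answer: clrxl
lge
xhlj
pxm
vlci
sny
jqfh
thtu
psv
wugyn
bbz
uscnn
sxnir
czr
ifr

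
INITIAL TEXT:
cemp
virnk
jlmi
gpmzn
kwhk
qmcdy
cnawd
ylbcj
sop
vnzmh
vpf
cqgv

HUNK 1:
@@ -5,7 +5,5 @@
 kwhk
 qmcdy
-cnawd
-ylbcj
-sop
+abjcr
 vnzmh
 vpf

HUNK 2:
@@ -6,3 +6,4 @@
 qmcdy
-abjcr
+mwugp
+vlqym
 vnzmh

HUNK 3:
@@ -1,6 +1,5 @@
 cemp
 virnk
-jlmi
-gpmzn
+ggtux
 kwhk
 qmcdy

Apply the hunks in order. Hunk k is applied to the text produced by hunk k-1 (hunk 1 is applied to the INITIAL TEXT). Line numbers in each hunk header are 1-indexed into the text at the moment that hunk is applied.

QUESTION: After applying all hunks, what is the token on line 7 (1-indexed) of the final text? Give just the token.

Hunk 1: at line 5 remove [cnawd,ylbcj,sop] add [abjcr] -> 10 lines: cemp virnk jlmi gpmzn kwhk qmcdy abjcr vnzmh vpf cqgv
Hunk 2: at line 6 remove [abjcr] add [mwugp,vlqym] -> 11 lines: cemp virnk jlmi gpmzn kwhk qmcdy mwugp vlqym vnzmh vpf cqgv
Hunk 3: at line 1 remove [jlmi,gpmzn] add [ggtux] -> 10 lines: cemp virnk ggtux kwhk qmcdy mwugp vlqym vnzmh vpf cqgv
Final line 7: vlqym

Answer: vlqym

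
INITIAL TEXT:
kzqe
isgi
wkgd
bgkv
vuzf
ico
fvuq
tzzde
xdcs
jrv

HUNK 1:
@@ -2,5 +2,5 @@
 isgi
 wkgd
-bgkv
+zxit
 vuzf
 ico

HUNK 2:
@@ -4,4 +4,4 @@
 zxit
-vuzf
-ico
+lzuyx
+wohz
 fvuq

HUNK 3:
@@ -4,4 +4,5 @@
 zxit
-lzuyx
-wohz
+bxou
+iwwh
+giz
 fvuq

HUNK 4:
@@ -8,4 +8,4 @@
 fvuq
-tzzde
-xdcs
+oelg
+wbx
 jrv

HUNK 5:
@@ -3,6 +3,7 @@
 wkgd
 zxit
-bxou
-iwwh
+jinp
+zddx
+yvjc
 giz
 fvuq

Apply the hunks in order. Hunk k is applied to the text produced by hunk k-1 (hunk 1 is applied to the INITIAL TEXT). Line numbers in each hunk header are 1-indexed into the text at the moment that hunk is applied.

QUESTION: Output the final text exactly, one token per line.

Answer: kzqe
isgi
wkgd
zxit
jinp
zddx
yvjc
giz
fvuq
oelg
wbx
jrv

Derivation:
Hunk 1: at line 2 remove [bgkv] add [zxit] -> 10 lines: kzqe isgi wkgd zxit vuzf ico fvuq tzzde xdcs jrv
Hunk 2: at line 4 remove [vuzf,ico] add [lzuyx,wohz] -> 10 lines: kzqe isgi wkgd zxit lzuyx wohz fvuq tzzde xdcs jrv
Hunk 3: at line 4 remove [lzuyx,wohz] add [bxou,iwwh,giz] -> 11 lines: kzqe isgi wkgd zxit bxou iwwh giz fvuq tzzde xdcs jrv
Hunk 4: at line 8 remove [tzzde,xdcs] add [oelg,wbx] -> 11 lines: kzqe isgi wkgd zxit bxou iwwh giz fvuq oelg wbx jrv
Hunk 5: at line 3 remove [bxou,iwwh] add [jinp,zddx,yvjc] -> 12 lines: kzqe isgi wkgd zxit jinp zddx yvjc giz fvuq oelg wbx jrv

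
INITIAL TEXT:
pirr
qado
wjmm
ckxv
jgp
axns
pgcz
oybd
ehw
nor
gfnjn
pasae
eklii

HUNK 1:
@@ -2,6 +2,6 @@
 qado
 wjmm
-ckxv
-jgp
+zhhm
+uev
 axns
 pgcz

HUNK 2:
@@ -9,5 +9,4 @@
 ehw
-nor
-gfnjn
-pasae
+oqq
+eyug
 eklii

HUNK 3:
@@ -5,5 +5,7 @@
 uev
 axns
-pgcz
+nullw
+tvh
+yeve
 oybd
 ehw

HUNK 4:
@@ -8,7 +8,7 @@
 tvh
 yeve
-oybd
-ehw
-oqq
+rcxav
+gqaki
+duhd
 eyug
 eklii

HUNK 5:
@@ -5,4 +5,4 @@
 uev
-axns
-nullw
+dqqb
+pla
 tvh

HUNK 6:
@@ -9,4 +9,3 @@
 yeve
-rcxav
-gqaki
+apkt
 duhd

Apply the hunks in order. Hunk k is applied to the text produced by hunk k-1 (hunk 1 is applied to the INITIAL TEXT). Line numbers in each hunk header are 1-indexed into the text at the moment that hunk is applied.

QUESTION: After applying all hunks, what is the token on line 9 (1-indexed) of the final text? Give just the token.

Answer: yeve

Derivation:
Hunk 1: at line 2 remove [ckxv,jgp] add [zhhm,uev] -> 13 lines: pirr qado wjmm zhhm uev axns pgcz oybd ehw nor gfnjn pasae eklii
Hunk 2: at line 9 remove [nor,gfnjn,pasae] add [oqq,eyug] -> 12 lines: pirr qado wjmm zhhm uev axns pgcz oybd ehw oqq eyug eklii
Hunk 3: at line 5 remove [pgcz] add [nullw,tvh,yeve] -> 14 lines: pirr qado wjmm zhhm uev axns nullw tvh yeve oybd ehw oqq eyug eklii
Hunk 4: at line 8 remove [oybd,ehw,oqq] add [rcxav,gqaki,duhd] -> 14 lines: pirr qado wjmm zhhm uev axns nullw tvh yeve rcxav gqaki duhd eyug eklii
Hunk 5: at line 5 remove [axns,nullw] add [dqqb,pla] -> 14 lines: pirr qado wjmm zhhm uev dqqb pla tvh yeve rcxav gqaki duhd eyug eklii
Hunk 6: at line 9 remove [rcxav,gqaki] add [apkt] -> 13 lines: pirr qado wjmm zhhm uev dqqb pla tvh yeve apkt duhd eyug eklii
Final line 9: yeve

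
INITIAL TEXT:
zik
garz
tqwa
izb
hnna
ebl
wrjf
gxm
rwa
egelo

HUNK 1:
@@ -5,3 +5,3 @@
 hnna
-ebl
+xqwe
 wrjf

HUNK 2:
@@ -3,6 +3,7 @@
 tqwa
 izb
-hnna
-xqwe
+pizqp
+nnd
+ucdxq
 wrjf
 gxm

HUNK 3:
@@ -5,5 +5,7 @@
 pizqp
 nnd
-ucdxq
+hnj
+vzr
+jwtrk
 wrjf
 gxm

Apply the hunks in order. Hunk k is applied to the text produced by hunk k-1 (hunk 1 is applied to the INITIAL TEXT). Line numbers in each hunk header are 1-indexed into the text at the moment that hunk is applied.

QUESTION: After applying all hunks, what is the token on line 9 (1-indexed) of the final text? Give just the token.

Hunk 1: at line 5 remove [ebl] add [xqwe] -> 10 lines: zik garz tqwa izb hnna xqwe wrjf gxm rwa egelo
Hunk 2: at line 3 remove [hnna,xqwe] add [pizqp,nnd,ucdxq] -> 11 lines: zik garz tqwa izb pizqp nnd ucdxq wrjf gxm rwa egelo
Hunk 3: at line 5 remove [ucdxq] add [hnj,vzr,jwtrk] -> 13 lines: zik garz tqwa izb pizqp nnd hnj vzr jwtrk wrjf gxm rwa egelo
Final line 9: jwtrk

Answer: jwtrk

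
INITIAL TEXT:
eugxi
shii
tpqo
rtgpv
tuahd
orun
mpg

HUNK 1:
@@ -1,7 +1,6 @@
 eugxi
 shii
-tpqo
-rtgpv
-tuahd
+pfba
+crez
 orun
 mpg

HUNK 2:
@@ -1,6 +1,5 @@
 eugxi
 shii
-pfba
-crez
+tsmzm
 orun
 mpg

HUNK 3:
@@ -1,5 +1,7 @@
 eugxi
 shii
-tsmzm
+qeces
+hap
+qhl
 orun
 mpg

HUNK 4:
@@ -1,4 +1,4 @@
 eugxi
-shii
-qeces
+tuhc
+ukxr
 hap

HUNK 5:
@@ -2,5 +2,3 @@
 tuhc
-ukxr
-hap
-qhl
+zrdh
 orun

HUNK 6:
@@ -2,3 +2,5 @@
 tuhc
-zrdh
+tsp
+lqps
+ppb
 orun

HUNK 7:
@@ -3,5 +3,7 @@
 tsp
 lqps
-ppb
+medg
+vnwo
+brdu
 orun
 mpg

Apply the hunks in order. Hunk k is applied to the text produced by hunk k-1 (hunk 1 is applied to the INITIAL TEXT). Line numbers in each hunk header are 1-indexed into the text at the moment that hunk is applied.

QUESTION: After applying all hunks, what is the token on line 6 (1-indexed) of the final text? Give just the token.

Answer: vnwo

Derivation:
Hunk 1: at line 1 remove [tpqo,rtgpv,tuahd] add [pfba,crez] -> 6 lines: eugxi shii pfba crez orun mpg
Hunk 2: at line 1 remove [pfba,crez] add [tsmzm] -> 5 lines: eugxi shii tsmzm orun mpg
Hunk 3: at line 1 remove [tsmzm] add [qeces,hap,qhl] -> 7 lines: eugxi shii qeces hap qhl orun mpg
Hunk 4: at line 1 remove [shii,qeces] add [tuhc,ukxr] -> 7 lines: eugxi tuhc ukxr hap qhl orun mpg
Hunk 5: at line 2 remove [ukxr,hap,qhl] add [zrdh] -> 5 lines: eugxi tuhc zrdh orun mpg
Hunk 6: at line 2 remove [zrdh] add [tsp,lqps,ppb] -> 7 lines: eugxi tuhc tsp lqps ppb orun mpg
Hunk 7: at line 3 remove [ppb] add [medg,vnwo,brdu] -> 9 lines: eugxi tuhc tsp lqps medg vnwo brdu orun mpg
Final line 6: vnwo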